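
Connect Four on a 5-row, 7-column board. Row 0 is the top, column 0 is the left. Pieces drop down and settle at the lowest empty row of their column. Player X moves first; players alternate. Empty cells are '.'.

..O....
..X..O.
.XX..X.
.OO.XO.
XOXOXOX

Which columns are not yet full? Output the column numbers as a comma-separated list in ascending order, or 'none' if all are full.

col 0: top cell = '.' → open
col 1: top cell = '.' → open
col 2: top cell = 'O' → FULL
col 3: top cell = '.' → open
col 4: top cell = '.' → open
col 5: top cell = '.' → open
col 6: top cell = '.' → open

Answer: 0,1,3,4,5,6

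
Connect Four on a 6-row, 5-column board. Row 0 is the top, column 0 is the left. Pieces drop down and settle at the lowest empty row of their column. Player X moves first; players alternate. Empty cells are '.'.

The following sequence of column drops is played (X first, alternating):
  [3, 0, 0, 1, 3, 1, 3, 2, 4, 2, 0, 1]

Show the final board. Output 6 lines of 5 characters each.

Move 1: X drops in col 3, lands at row 5
Move 2: O drops in col 0, lands at row 5
Move 3: X drops in col 0, lands at row 4
Move 4: O drops in col 1, lands at row 5
Move 5: X drops in col 3, lands at row 4
Move 6: O drops in col 1, lands at row 4
Move 7: X drops in col 3, lands at row 3
Move 8: O drops in col 2, lands at row 5
Move 9: X drops in col 4, lands at row 5
Move 10: O drops in col 2, lands at row 4
Move 11: X drops in col 0, lands at row 3
Move 12: O drops in col 1, lands at row 3

Answer: .....
.....
.....
XO.X.
XOOX.
OOOXX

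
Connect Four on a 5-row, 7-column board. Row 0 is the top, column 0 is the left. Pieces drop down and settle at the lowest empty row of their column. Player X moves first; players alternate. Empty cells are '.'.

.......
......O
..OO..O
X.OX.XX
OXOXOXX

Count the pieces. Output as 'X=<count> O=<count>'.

X=8 O=8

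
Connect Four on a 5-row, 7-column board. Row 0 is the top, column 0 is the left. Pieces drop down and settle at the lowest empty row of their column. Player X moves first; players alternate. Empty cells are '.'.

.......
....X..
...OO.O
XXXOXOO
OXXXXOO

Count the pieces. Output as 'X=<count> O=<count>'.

X=9 O=9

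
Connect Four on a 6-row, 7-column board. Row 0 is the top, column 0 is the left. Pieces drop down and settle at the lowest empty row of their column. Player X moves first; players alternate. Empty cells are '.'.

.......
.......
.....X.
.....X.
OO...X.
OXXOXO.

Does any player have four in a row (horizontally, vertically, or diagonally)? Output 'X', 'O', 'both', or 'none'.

none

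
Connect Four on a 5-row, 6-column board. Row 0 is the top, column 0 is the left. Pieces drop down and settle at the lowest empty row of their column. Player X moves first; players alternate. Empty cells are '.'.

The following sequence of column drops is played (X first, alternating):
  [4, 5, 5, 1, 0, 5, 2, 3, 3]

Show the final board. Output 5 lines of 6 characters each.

Move 1: X drops in col 4, lands at row 4
Move 2: O drops in col 5, lands at row 4
Move 3: X drops in col 5, lands at row 3
Move 4: O drops in col 1, lands at row 4
Move 5: X drops in col 0, lands at row 4
Move 6: O drops in col 5, lands at row 2
Move 7: X drops in col 2, lands at row 4
Move 8: O drops in col 3, lands at row 4
Move 9: X drops in col 3, lands at row 3

Answer: ......
......
.....O
...X.X
XOXOXO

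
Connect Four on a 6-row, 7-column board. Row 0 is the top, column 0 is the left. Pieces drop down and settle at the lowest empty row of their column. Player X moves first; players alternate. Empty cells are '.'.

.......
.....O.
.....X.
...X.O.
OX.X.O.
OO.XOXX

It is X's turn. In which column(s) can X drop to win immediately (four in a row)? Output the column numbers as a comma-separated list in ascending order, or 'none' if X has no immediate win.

col 0: drop X → no win
col 1: drop X → no win
col 2: drop X → no win
col 3: drop X → WIN!
col 4: drop X → no win
col 5: drop X → no win
col 6: drop X → no win

Answer: 3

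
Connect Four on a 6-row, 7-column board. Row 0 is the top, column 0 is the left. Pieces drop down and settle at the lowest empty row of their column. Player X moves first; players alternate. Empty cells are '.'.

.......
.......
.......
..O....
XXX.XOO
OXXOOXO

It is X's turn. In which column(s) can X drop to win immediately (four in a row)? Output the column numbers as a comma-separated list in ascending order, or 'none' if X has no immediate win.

col 0: drop X → no win
col 1: drop X → no win
col 2: drop X → no win
col 3: drop X → WIN!
col 4: drop X → no win
col 5: drop X → no win
col 6: drop X → no win

Answer: 3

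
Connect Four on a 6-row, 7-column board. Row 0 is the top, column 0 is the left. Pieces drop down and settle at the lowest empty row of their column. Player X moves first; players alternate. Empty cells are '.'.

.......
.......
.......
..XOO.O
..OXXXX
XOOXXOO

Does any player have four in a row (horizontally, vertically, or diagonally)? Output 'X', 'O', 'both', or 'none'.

X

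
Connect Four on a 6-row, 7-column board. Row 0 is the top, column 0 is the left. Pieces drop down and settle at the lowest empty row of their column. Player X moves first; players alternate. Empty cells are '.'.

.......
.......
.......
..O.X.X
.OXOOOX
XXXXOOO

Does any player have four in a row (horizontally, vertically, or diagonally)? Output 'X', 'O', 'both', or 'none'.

X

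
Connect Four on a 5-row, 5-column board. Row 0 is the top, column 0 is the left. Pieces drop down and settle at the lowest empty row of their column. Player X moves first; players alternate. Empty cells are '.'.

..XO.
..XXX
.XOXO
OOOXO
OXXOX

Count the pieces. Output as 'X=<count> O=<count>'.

X=10 O=9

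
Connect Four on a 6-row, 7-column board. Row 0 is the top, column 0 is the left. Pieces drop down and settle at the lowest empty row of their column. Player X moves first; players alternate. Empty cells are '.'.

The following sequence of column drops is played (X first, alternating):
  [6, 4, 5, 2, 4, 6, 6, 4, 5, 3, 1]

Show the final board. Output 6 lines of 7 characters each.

Move 1: X drops in col 6, lands at row 5
Move 2: O drops in col 4, lands at row 5
Move 3: X drops in col 5, lands at row 5
Move 4: O drops in col 2, lands at row 5
Move 5: X drops in col 4, lands at row 4
Move 6: O drops in col 6, lands at row 4
Move 7: X drops in col 6, lands at row 3
Move 8: O drops in col 4, lands at row 3
Move 9: X drops in col 5, lands at row 4
Move 10: O drops in col 3, lands at row 5
Move 11: X drops in col 1, lands at row 5

Answer: .......
.......
.......
....O.X
....XXO
.XOOOXX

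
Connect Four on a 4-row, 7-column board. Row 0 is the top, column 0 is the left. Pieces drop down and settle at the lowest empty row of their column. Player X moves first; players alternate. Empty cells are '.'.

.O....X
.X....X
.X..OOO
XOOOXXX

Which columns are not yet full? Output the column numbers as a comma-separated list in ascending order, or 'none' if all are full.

col 0: top cell = '.' → open
col 1: top cell = 'O' → FULL
col 2: top cell = '.' → open
col 3: top cell = '.' → open
col 4: top cell = '.' → open
col 5: top cell = '.' → open
col 6: top cell = 'X' → FULL

Answer: 0,2,3,4,5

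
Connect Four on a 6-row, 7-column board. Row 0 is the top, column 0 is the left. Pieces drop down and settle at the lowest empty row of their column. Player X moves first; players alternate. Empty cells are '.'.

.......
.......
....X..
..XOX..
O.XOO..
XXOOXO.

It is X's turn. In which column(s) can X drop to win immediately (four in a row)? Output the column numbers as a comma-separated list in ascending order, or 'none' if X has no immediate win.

Answer: none

Derivation:
col 0: drop X → no win
col 1: drop X → no win
col 2: drop X → no win
col 3: drop X → no win
col 4: drop X → no win
col 5: drop X → no win
col 6: drop X → no win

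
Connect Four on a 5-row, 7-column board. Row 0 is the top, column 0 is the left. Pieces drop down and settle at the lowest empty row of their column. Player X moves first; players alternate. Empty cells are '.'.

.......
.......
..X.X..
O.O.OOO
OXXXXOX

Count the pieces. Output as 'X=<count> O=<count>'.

X=7 O=7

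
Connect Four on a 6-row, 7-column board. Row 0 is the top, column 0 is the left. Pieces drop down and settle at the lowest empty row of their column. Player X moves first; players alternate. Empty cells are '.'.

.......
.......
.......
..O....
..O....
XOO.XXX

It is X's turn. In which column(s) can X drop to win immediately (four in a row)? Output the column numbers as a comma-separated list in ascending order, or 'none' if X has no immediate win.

col 0: drop X → no win
col 1: drop X → no win
col 2: drop X → no win
col 3: drop X → WIN!
col 4: drop X → no win
col 5: drop X → no win
col 6: drop X → no win

Answer: 3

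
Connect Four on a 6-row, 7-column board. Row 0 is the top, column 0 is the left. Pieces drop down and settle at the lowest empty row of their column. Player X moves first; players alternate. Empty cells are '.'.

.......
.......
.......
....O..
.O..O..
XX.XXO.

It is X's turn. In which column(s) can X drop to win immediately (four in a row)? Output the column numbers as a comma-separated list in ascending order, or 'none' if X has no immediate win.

Answer: 2

Derivation:
col 0: drop X → no win
col 1: drop X → no win
col 2: drop X → WIN!
col 3: drop X → no win
col 4: drop X → no win
col 5: drop X → no win
col 6: drop X → no win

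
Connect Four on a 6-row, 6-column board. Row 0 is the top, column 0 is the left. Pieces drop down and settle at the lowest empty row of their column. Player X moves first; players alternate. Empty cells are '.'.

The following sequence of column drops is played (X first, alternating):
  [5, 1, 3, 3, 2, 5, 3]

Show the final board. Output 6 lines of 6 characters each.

Answer: ......
......
......
...X..
...O.O
.OXX.X

Derivation:
Move 1: X drops in col 5, lands at row 5
Move 2: O drops in col 1, lands at row 5
Move 3: X drops in col 3, lands at row 5
Move 4: O drops in col 3, lands at row 4
Move 5: X drops in col 2, lands at row 5
Move 6: O drops in col 5, lands at row 4
Move 7: X drops in col 3, lands at row 3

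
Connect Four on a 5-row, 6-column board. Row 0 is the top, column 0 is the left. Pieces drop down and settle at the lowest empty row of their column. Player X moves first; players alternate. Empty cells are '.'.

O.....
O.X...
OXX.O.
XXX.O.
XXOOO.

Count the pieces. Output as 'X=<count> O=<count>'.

X=8 O=8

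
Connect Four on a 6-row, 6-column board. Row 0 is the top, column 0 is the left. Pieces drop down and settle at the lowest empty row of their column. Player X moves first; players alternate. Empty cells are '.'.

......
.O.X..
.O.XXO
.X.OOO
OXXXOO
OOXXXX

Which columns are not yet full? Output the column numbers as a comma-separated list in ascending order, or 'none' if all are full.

Answer: 0,1,2,3,4,5

Derivation:
col 0: top cell = '.' → open
col 1: top cell = '.' → open
col 2: top cell = '.' → open
col 3: top cell = '.' → open
col 4: top cell = '.' → open
col 5: top cell = '.' → open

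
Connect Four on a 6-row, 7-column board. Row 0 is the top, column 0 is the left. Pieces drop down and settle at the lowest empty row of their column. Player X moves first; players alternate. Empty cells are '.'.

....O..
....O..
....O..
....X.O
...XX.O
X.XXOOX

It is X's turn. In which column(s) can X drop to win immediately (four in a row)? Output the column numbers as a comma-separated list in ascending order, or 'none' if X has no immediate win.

col 0: drop X → no win
col 1: drop X → WIN!
col 2: drop X → no win
col 3: drop X → no win
col 5: drop X → no win
col 6: drop X → no win

Answer: 1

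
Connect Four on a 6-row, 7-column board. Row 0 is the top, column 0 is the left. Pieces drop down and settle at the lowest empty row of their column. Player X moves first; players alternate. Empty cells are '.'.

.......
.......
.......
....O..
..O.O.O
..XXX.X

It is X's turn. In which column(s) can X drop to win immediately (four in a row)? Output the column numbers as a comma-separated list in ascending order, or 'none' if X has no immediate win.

Answer: 1,5

Derivation:
col 0: drop X → no win
col 1: drop X → WIN!
col 2: drop X → no win
col 3: drop X → no win
col 4: drop X → no win
col 5: drop X → WIN!
col 6: drop X → no win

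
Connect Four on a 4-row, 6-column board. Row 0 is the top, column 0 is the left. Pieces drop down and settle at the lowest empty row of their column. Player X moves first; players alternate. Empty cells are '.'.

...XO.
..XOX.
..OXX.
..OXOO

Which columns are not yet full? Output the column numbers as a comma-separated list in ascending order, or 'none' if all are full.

col 0: top cell = '.' → open
col 1: top cell = '.' → open
col 2: top cell = '.' → open
col 3: top cell = 'X' → FULL
col 4: top cell = 'O' → FULL
col 5: top cell = '.' → open

Answer: 0,1,2,5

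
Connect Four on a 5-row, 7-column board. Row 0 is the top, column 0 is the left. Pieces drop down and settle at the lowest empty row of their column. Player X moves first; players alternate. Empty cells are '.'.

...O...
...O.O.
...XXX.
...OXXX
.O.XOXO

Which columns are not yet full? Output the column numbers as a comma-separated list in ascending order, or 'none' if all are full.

Answer: 0,1,2,4,5,6

Derivation:
col 0: top cell = '.' → open
col 1: top cell = '.' → open
col 2: top cell = '.' → open
col 3: top cell = 'O' → FULL
col 4: top cell = '.' → open
col 5: top cell = '.' → open
col 6: top cell = '.' → open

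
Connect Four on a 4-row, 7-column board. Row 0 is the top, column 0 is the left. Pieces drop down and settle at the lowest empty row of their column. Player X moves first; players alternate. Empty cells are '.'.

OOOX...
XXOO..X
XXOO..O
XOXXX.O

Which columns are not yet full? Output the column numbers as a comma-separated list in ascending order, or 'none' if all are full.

col 0: top cell = 'O' → FULL
col 1: top cell = 'O' → FULL
col 2: top cell = 'O' → FULL
col 3: top cell = 'X' → FULL
col 4: top cell = '.' → open
col 5: top cell = '.' → open
col 6: top cell = '.' → open

Answer: 4,5,6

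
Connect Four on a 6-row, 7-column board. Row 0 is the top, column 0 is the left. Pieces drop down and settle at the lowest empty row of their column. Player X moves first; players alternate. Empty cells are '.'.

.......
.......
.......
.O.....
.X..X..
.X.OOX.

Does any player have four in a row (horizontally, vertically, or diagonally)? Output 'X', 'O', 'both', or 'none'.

none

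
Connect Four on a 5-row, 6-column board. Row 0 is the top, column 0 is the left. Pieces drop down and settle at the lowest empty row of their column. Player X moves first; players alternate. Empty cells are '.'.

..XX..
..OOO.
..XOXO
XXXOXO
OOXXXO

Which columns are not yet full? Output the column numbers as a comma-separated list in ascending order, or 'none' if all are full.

col 0: top cell = '.' → open
col 1: top cell = '.' → open
col 2: top cell = 'X' → FULL
col 3: top cell = 'X' → FULL
col 4: top cell = '.' → open
col 5: top cell = '.' → open

Answer: 0,1,4,5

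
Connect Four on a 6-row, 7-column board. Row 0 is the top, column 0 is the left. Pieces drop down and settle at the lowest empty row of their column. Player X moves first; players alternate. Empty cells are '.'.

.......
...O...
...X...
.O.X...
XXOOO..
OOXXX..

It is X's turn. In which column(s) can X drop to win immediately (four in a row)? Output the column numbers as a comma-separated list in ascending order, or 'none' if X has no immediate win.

Answer: 5

Derivation:
col 0: drop X → no win
col 1: drop X → no win
col 2: drop X → no win
col 3: drop X → no win
col 4: drop X → no win
col 5: drop X → WIN!
col 6: drop X → no win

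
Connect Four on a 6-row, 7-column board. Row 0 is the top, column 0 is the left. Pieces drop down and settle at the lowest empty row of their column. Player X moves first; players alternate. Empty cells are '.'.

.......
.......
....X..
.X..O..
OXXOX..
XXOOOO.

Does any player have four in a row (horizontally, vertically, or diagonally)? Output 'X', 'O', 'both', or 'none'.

O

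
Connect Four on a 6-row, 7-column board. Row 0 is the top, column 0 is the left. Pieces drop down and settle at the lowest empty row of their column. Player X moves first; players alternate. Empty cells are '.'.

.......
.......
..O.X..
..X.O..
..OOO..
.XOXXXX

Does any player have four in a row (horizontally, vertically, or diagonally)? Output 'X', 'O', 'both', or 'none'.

X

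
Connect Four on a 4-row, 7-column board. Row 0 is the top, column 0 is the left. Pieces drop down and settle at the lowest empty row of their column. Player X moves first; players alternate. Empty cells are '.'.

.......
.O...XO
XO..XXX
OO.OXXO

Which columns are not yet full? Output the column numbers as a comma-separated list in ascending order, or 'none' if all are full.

col 0: top cell = '.' → open
col 1: top cell = '.' → open
col 2: top cell = '.' → open
col 3: top cell = '.' → open
col 4: top cell = '.' → open
col 5: top cell = '.' → open
col 6: top cell = '.' → open

Answer: 0,1,2,3,4,5,6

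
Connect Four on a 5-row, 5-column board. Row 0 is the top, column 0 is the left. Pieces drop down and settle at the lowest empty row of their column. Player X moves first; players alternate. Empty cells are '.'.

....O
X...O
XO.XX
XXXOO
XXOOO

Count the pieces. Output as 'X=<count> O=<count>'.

X=9 O=8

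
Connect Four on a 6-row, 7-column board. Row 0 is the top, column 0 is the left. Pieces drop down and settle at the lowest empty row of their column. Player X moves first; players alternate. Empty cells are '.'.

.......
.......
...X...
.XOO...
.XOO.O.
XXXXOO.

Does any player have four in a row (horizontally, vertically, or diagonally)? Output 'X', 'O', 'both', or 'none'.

X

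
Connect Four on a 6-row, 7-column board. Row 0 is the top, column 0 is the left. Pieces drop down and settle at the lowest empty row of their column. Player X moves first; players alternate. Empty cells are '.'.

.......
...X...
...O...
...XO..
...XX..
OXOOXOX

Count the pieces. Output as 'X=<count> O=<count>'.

X=7 O=6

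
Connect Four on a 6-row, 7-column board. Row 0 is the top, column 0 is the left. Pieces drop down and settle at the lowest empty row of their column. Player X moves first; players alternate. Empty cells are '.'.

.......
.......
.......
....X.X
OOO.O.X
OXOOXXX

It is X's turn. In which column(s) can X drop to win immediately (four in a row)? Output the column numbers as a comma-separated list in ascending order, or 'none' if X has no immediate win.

Answer: 6

Derivation:
col 0: drop X → no win
col 1: drop X → no win
col 2: drop X → no win
col 3: drop X → no win
col 4: drop X → no win
col 5: drop X → no win
col 6: drop X → WIN!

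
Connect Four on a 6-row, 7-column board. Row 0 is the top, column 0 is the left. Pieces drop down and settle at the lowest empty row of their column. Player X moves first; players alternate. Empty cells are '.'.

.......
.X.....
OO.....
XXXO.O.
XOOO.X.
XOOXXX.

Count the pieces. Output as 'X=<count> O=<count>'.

X=10 O=9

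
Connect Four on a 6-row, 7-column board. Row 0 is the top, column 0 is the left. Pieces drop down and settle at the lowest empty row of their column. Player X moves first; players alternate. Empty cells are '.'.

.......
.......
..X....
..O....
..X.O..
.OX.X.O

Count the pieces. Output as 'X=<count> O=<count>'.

X=4 O=4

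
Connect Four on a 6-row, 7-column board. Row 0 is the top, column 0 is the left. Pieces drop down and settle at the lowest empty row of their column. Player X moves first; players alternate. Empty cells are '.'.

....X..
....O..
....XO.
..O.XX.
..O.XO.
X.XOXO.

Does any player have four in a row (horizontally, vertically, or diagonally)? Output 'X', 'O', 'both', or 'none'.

X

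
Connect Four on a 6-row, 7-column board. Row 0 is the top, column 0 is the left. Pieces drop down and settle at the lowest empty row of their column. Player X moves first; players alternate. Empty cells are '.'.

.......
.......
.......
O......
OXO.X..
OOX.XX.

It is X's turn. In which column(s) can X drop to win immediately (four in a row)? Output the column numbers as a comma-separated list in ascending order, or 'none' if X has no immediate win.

col 0: drop X → no win
col 1: drop X → no win
col 2: drop X → no win
col 3: drop X → WIN!
col 4: drop X → no win
col 5: drop X → no win
col 6: drop X → no win

Answer: 3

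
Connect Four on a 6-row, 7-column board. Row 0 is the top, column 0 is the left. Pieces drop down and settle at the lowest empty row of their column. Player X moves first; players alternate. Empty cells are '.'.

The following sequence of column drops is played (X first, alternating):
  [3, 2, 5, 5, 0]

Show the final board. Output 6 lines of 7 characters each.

Answer: .......
.......
.......
.......
.....O.
X.OX.X.

Derivation:
Move 1: X drops in col 3, lands at row 5
Move 2: O drops in col 2, lands at row 5
Move 3: X drops in col 5, lands at row 5
Move 4: O drops in col 5, lands at row 4
Move 5: X drops in col 0, lands at row 5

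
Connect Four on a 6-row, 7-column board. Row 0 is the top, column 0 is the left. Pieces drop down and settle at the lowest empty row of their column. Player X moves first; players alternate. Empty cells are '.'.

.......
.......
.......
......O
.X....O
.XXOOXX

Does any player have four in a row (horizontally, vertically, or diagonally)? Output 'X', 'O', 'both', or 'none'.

none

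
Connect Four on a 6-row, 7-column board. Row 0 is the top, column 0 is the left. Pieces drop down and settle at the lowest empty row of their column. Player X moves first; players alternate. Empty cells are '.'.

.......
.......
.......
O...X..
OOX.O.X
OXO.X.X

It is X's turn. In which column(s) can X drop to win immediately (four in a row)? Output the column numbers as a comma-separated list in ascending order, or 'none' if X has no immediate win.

col 0: drop X → no win
col 1: drop X → no win
col 2: drop X → no win
col 3: drop X → no win
col 4: drop X → no win
col 5: drop X → no win
col 6: drop X → no win

Answer: none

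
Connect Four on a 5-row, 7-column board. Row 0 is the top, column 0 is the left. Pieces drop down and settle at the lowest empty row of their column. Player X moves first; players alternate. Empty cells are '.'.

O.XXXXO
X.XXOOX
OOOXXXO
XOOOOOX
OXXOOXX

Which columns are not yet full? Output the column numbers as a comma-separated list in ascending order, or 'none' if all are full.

col 0: top cell = 'O' → FULL
col 1: top cell = '.' → open
col 2: top cell = 'X' → FULL
col 3: top cell = 'X' → FULL
col 4: top cell = 'X' → FULL
col 5: top cell = 'X' → FULL
col 6: top cell = 'O' → FULL

Answer: 1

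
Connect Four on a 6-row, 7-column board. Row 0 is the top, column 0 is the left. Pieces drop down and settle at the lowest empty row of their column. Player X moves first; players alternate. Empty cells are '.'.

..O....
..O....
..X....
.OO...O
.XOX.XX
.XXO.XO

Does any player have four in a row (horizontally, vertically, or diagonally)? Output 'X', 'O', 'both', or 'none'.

none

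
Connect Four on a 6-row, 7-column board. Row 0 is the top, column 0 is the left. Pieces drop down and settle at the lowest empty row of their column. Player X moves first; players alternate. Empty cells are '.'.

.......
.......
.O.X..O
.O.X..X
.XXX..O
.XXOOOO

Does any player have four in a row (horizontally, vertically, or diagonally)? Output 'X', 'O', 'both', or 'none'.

O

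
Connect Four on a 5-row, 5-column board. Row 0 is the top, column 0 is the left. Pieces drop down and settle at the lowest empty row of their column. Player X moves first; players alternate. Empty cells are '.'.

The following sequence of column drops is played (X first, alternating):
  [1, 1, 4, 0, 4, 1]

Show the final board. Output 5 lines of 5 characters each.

Answer: .....
.....
.O...
.O..X
OX..X

Derivation:
Move 1: X drops in col 1, lands at row 4
Move 2: O drops in col 1, lands at row 3
Move 3: X drops in col 4, lands at row 4
Move 4: O drops in col 0, lands at row 4
Move 5: X drops in col 4, lands at row 3
Move 6: O drops in col 1, lands at row 2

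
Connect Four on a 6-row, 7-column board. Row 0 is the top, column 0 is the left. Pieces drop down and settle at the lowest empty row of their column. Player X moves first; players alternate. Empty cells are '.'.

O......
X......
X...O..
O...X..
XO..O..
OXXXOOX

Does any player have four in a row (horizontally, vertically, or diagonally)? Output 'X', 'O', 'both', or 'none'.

none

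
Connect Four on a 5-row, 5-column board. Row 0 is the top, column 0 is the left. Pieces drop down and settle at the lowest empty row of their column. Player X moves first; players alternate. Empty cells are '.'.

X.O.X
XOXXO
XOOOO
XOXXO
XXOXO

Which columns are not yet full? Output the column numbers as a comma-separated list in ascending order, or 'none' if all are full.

col 0: top cell = 'X' → FULL
col 1: top cell = '.' → open
col 2: top cell = 'O' → FULL
col 3: top cell = '.' → open
col 4: top cell = 'X' → FULL

Answer: 1,3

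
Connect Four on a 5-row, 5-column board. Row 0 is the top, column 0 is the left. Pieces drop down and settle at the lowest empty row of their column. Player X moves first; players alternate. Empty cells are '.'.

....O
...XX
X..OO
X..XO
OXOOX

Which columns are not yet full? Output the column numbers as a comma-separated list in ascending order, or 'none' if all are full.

col 0: top cell = '.' → open
col 1: top cell = '.' → open
col 2: top cell = '.' → open
col 3: top cell = '.' → open
col 4: top cell = 'O' → FULL

Answer: 0,1,2,3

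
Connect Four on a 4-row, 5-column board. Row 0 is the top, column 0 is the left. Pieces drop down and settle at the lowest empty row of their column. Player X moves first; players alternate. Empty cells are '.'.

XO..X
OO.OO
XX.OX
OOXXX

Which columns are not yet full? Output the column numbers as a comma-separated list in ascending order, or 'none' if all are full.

Answer: 2,3

Derivation:
col 0: top cell = 'X' → FULL
col 1: top cell = 'O' → FULL
col 2: top cell = '.' → open
col 3: top cell = '.' → open
col 4: top cell = 'X' → FULL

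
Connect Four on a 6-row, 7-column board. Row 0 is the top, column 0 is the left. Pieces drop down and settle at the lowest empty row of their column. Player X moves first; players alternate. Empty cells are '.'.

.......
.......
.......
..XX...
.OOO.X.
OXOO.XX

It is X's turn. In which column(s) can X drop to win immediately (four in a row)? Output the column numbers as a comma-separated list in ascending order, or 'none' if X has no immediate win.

col 0: drop X → no win
col 1: drop X → no win
col 2: drop X → no win
col 3: drop X → no win
col 4: drop X → no win
col 5: drop X → no win
col 6: drop X → no win

Answer: none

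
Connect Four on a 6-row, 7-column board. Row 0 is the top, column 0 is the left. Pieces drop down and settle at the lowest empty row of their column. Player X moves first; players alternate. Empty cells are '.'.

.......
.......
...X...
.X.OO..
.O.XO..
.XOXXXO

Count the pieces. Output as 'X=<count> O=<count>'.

X=7 O=6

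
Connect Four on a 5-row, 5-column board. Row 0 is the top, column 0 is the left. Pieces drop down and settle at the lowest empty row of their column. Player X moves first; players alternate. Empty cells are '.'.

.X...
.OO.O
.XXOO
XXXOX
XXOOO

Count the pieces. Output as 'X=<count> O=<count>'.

X=9 O=9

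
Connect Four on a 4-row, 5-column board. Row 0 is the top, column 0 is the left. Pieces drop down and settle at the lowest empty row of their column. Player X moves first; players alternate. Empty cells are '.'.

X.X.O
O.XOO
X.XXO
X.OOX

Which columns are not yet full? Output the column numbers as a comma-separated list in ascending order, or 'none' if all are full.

Answer: 1,3

Derivation:
col 0: top cell = 'X' → FULL
col 1: top cell = '.' → open
col 2: top cell = 'X' → FULL
col 3: top cell = '.' → open
col 4: top cell = 'O' → FULL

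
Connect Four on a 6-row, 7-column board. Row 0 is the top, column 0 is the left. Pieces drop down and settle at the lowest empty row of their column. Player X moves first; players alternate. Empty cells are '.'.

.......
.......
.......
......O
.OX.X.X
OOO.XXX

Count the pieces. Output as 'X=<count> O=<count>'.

X=6 O=5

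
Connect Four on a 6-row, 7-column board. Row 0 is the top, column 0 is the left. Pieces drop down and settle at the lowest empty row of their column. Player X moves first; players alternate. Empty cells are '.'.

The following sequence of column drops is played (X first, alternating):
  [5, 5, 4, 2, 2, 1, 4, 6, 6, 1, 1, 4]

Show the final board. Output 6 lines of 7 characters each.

Answer: .......
.......
.......
.X..O..
.OX.XOX
.OO.XXO

Derivation:
Move 1: X drops in col 5, lands at row 5
Move 2: O drops in col 5, lands at row 4
Move 3: X drops in col 4, lands at row 5
Move 4: O drops in col 2, lands at row 5
Move 5: X drops in col 2, lands at row 4
Move 6: O drops in col 1, lands at row 5
Move 7: X drops in col 4, lands at row 4
Move 8: O drops in col 6, lands at row 5
Move 9: X drops in col 6, lands at row 4
Move 10: O drops in col 1, lands at row 4
Move 11: X drops in col 1, lands at row 3
Move 12: O drops in col 4, lands at row 3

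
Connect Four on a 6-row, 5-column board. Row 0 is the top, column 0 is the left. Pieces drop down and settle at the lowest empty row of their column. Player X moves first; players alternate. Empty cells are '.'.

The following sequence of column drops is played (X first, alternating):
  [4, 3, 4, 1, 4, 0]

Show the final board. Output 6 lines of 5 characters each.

Answer: .....
.....
.....
....X
....X
OO.OX

Derivation:
Move 1: X drops in col 4, lands at row 5
Move 2: O drops in col 3, lands at row 5
Move 3: X drops in col 4, lands at row 4
Move 4: O drops in col 1, lands at row 5
Move 5: X drops in col 4, lands at row 3
Move 6: O drops in col 0, lands at row 5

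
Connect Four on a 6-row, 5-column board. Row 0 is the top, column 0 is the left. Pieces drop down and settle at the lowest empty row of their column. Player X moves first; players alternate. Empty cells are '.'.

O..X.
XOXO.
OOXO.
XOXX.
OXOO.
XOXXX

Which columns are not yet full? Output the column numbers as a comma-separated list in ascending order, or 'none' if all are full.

col 0: top cell = 'O' → FULL
col 1: top cell = '.' → open
col 2: top cell = '.' → open
col 3: top cell = 'X' → FULL
col 4: top cell = '.' → open

Answer: 1,2,4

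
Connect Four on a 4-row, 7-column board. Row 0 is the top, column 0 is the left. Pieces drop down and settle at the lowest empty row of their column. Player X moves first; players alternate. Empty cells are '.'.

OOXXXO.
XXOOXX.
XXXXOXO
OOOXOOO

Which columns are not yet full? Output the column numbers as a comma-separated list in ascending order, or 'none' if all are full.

col 0: top cell = 'O' → FULL
col 1: top cell = 'O' → FULL
col 2: top cell = 'X' → FULL
col 3: top cell = 'X' → FULL
col 4: top cell = 'X' → FULL
col 5: top cell = 'O' → FULL
col 6: top cell = '.' → open

Answer: 6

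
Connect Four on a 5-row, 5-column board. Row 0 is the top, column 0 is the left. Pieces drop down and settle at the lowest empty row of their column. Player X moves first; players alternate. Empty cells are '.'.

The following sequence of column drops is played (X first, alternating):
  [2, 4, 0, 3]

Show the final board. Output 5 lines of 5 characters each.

Answer: .....
.....
.....
.....
X.XOO

Derivation:
Move 1: X drops in col 2, lands at row 4
Move 2: O drops in col 4, lands at row 4
Move 3: X drops in col 0, lands at row 4
Move 4: O drops in col 3, lands at row 4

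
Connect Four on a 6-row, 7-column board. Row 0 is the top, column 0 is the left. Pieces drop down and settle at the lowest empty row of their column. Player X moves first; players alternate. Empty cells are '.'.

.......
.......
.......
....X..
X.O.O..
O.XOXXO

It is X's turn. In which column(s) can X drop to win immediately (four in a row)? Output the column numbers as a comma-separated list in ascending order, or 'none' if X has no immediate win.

Answer: none

Derivation:
col 0: drop X → no win
col 1: drop X → no win
col 2: drop X → no win
col 3: drop X → no win
col 4: drop X → no win
col 5: drop X → no win
col 6: drop X → no win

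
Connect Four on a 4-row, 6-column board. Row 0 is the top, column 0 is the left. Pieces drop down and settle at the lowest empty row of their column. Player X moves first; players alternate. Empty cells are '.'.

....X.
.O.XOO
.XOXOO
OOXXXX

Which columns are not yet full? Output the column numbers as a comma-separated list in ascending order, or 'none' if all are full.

Answer: 0,1,2,3,5

Derivation:
col 0: top cell = '.' → open
col 1: top cell = '.' → open
col 2: top cell = '.' → open
col 3: top cell = '.' → open
col 4: top cell = 'X' → FULL
col 5: top cell = '.' → open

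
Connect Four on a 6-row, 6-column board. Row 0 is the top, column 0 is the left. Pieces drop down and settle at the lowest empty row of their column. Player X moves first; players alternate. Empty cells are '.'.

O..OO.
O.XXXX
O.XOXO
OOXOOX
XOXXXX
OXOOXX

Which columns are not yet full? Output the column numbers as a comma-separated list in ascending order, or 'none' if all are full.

col 0: top cell = 'O' → FULL
col 1: top cell = '.' → open
col 2: top cell = '.' → open
col 3: top cell = 'O' → FULL
col 4: top cell = 'O' → FULL
col 5: top cell = '.' → open

Answer: 1,2,5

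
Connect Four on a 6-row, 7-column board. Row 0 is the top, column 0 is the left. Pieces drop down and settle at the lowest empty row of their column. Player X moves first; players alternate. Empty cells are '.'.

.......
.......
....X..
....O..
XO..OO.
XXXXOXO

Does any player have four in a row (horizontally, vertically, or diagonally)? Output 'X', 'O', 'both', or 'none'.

X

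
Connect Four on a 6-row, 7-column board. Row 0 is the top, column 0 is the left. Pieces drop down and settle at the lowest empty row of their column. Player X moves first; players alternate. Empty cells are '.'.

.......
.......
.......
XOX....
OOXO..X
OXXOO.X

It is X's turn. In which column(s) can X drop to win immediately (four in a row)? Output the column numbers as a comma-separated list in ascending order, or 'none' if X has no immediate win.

col 0: drop X → no win
col 1: drop X → no win
col 2: drop X → WIN!
col 3: drop X → no win
col 4: drop X → no win
col 5: drop X → no win
col 6: drop X → no win

Answer: 2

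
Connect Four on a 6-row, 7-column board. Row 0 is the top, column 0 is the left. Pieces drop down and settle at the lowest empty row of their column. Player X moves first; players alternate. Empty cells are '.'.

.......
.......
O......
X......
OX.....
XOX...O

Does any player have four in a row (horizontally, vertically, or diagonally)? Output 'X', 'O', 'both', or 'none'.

none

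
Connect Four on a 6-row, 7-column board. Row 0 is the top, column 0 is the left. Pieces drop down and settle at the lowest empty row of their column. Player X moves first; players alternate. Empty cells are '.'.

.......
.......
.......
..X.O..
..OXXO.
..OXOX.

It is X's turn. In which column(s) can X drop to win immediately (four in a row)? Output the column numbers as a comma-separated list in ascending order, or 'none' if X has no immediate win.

Answer: none

Derivation:
col 0: drop X → no win
col 1: drop X → no win
col 2: drop X → no win
col 3: drop X → no win
col 4: drop X → no win
col 5: drop X → no win
col 6: drop X → no win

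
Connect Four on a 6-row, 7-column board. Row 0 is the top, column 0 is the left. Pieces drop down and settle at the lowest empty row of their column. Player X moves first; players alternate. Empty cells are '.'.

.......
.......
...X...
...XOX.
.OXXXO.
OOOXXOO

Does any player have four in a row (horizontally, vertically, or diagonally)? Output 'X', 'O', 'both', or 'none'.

X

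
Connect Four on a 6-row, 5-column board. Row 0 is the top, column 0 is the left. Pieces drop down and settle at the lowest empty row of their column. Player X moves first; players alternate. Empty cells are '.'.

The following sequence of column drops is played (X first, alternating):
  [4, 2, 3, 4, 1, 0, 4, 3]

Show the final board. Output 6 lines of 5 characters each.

Answer: .....
.....
.....
....X
...OO
OXOXX

Derivation:
Move 1: X drops in col 4, lands at row 5
Move 2: O drops in col 2, lands at row 5
Move 3: X drops in col 3, lands at row 5
Move 4: O drops in col 4, lands at row 4
Move 5: X drops in col 1, lands at row 5
Move 6: O drops in col 0, lands at row 5
Move 7: X drops in col 4, lands at row 3
Move 8: O drops in col 3, lands at row 4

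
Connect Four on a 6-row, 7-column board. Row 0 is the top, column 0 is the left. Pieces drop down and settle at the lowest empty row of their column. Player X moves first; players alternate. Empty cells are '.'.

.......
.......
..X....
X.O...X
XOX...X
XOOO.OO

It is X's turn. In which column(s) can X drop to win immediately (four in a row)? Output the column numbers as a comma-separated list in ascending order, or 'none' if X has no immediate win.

Answer: 0

Derivation:
col 0: drop X → WIN!
col 1: drop X → no win
col 2: drop X → no win
col 3: drop X → no win
col 4: drop X → no win
col 5: drop X → no win
col 6: drop X → no win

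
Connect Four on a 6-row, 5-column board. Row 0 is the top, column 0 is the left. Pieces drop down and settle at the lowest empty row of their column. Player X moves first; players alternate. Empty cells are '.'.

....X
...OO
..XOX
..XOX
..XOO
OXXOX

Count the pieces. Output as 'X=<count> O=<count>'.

X=9 O=8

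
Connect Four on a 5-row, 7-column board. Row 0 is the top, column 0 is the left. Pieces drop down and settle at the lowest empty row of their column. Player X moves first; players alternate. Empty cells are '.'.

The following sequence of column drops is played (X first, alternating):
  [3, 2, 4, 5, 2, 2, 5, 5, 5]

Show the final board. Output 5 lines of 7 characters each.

Answer: .......
.....X.
..O..O.
..X..X.
..OXXO.

Derivation:
Move 1: X drops in col 3, lands at row 4
Move 2: O drops in col 2, lands at row 4
Move 3: X drops in col 4, lands at row 4
Move 4: O drops in col 5, lands at row 4
Move 5: X drops in col 2, lands at row 3
Move 6: O drops in col 2, lands at row 2
Move 7: X drops in col 5, lands at row 3
Move 8: O drops in col 5, lands at row 2
Move 9: X drops in col 5, lands at row 1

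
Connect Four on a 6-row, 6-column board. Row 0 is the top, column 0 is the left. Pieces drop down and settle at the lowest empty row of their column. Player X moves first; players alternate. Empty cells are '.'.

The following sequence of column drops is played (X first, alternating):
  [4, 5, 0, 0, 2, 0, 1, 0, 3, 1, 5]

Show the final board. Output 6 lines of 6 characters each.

Move 1: X drops in col 4, lands at row 5
Move 2: O drops in col 5, lands at row 5
Move 3: X drops in col 0, lands at row 5
Move 4: O drops in col 0, lands at row 4
Move 5: X drops in col 2, lands at row 5
Move 6: O drops in col 0, lands at row 3
Move 7: X drops in col 1, lands at row 5
Move 8: O drops in col 0, lands at row 2
Move 9: X drops in col 3, lands at row 5
Move 10: O drops in col 1, lands at row 4
Move 11: X drops in col 5, lands at row 4

Answer: ......
......
O.....
O.....
OO...X
XXXXXO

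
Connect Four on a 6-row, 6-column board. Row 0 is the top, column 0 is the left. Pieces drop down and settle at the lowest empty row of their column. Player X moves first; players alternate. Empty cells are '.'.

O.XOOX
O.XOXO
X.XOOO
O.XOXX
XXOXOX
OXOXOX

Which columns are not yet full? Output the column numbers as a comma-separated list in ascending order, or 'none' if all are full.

col 0: top cell = 'O' → FULL
col 1: top cell = '.' → open
col 2: top cell = 'X' → FULL
col 3: top cell = 'O' → FULL
col 4: top cell = 'O' → FULL
col 5: top cell = 'X' → FULL

Answer: 1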